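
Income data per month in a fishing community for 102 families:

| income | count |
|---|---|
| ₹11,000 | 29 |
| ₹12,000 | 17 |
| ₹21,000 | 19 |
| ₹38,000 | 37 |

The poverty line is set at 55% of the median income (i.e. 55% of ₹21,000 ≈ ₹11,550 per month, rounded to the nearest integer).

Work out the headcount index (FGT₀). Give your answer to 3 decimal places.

0.284

29 of the 102 families have income below ₹11,550.
H = 29/102 = 0.284.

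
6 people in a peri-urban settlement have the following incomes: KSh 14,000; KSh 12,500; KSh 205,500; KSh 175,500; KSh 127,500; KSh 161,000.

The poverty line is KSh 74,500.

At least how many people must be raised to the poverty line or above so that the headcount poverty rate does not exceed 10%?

2

Currently q = 2 of N = 6 are below the line (H = 0.333).
A headcount ratio of at most 10% allows at most ⌊0.10 × 6⌋ = 0 poor people.
So at least 2 − 0 = 2 must be lifted.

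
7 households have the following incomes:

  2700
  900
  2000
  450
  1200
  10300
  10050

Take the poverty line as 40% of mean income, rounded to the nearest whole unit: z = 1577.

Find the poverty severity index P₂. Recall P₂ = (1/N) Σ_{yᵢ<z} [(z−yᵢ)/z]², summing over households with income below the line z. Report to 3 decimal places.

Incomes under z: 450, 900, 1200 (q = 3 of N = 7).
Shortfall ratios: (1577−450)/1577 = 0.7146; (1577−900)/1577 = 0.4293; (1577−1200)/1577 = 0.2391.
Squared: 0.5107; 0.1843; 0.0572.
Sum = 0.752167; P₂ = 0.752167 / 7 = 0.107.

0.107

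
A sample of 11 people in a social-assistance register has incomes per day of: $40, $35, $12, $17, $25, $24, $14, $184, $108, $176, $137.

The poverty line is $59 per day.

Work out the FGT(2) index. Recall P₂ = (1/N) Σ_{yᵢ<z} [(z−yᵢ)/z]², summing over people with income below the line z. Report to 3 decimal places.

0.243

Below the line: $12, $14, $17, $24, $25, $35, $40 (q = 7 of N = 11).
Gap ratios (z−y)/z: (59−12)/59 = 0.7966; (59−14)/59 = 0.7627; (59−17)/59 = 0.7119; (59−24)/59 = 0.5932; (59−25)/59 = 0.5763; (59−35)/59 = 0.4068; (59−40)/59 = 0.3220.
Squared: 0.6346; 0.5817; 0.5068; 0.3519; 0.3321; 0.1655; 0.1037.
Sum = 2.676242; P₂ = 2.676242 / 11 = 0.243.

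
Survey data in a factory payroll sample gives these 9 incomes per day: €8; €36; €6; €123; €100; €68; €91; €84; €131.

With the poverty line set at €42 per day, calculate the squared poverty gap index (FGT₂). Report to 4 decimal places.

Below the line: €6, €8, €36 (q = 3 of N = 9).
Normalized shortfalls: (42−6)/42 = 0.8571; (42−8)/42 = 0.8095; (42−36)/42 = 0.1429.
Squared: 0.7347; 0.6553; 0.0204.
Sum = 1.410431; P₂ = 1.410431 / 9 = 0.1567.

0.1567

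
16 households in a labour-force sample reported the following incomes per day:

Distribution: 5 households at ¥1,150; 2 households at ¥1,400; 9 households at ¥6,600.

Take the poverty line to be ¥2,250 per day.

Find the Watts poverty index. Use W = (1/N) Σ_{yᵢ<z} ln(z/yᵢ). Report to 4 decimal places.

Poor units: 5×¥1,150, 2×¥1,400 (q = 7 of N = 16).
ln(z/y) terms: ln(2250/1150) = 0.6712 (×5); ln(2250/1400) = 0.4745 (×2).
W = 4.304757 / 16 = 0.2690.

0.2690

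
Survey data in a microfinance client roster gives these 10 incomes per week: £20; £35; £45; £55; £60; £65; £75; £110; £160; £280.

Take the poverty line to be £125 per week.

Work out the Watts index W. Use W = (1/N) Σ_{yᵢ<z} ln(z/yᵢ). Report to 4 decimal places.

Poor units: £20, £35, £45, £55, £60, £65, £75, £110 (q = 8 of N = 10).
Log gaps: ln(125/20) = 1.8326; ln(125/35) = 1.2730; ln(125/45) = 1.0217; ln(125/55) = 0.8210; ln(125/60) = 0.7340; ln(125/65) = 0.6539; ln(125/75) = 0.5108; ln(125/110) = 0.1278.
W = 6.974734 / 10 = 0.6975.

0.6975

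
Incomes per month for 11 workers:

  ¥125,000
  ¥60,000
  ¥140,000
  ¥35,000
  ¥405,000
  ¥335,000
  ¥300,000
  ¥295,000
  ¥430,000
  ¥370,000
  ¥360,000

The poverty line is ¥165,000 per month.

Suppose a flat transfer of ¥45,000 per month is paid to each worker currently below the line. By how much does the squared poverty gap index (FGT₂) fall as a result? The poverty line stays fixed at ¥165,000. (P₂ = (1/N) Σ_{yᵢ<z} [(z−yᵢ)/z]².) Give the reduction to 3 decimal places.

0.065

Before: below the line — ¥35,000, ¥60,000, ¥125,000, ¥140,000; squared poverty gap index (FGT₂) = 0.10068.
After the ¥45,000 transfer: below the line — ¥80,000, ¥105,000; squared poverty gap index (FGT₂) = 0.03615.
Reduction = 0.10068 − 0.03615 = 0.065.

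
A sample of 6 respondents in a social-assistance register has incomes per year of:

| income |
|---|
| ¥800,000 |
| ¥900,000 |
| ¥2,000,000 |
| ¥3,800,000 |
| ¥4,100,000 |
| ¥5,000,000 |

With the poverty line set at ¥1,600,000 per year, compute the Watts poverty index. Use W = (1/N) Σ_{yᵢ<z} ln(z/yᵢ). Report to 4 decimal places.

0.2114

Incomes under z: ¥800,000, ¥900,000 (q = 2 of N = 6).
ln(z/y) terms: ln(1600000/800000) = 0.6931; ln(1600000/900000) = 0.5754.
W = 1.268511 / 6 = 0.2114.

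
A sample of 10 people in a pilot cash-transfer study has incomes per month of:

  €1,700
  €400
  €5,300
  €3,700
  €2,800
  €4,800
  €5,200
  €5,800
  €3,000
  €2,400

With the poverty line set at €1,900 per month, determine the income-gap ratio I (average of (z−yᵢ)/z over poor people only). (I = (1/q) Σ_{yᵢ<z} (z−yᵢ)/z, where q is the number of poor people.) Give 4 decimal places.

0.4474

Incomes under z: €400, €1,700 (q = 2 of N = 10).
Shortfall ratios (z−y)/z: 0.7895, 0.1053; sum = 0.894737.
I averages over the q = 2 poor units only: 0.894737 / 2 = 0.4474.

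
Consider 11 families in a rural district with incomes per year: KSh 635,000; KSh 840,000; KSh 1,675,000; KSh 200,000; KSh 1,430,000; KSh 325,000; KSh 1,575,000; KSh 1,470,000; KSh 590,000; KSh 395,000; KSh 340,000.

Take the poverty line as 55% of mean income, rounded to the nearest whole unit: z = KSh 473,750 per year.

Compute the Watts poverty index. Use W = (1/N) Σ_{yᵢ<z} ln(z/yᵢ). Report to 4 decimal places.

0.1593

Incomes under z: KSh 200,000, KSh 325,000, KSh 340,000, KSh 395,000 (q = 4 of N = 11).
Log shortfalls: ln(473750/200000) = 0.8624; ln(473750/325000) = 0.3769; ln(473750/340000) = 0.3317; ln(473750/395000) = 0.1818.
W = 1.752745 / 11 = 0.1593.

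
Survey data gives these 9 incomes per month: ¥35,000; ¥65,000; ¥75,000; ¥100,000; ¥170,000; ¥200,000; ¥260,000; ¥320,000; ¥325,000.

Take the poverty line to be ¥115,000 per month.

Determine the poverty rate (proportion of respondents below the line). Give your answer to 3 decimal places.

0.444

4 of the 9 respondents have income below ¥115,000.
H = 4/9 = 0.444.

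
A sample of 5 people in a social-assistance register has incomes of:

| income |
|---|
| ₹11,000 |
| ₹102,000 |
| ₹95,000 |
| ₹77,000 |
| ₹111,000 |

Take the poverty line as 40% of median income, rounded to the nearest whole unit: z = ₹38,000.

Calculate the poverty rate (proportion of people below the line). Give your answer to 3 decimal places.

0.200

1 of the 5 people have income below ₹38,000.
H = 1/5 = 0.200.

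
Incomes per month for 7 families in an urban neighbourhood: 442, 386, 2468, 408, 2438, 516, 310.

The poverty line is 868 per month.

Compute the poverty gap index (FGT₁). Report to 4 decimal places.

Poor units: 310, 386, 408, 442, 516 (q = 5 of N = 7).
Normalized shortfalls: (868−310)/868 = 0.6429; (868−386)/868 = 0.5553; (868−408)/868 = 0.5300; (868−442)/868 = 0.4908; (868−516)/868 = 0.4055.
Sum of shortfalls = 2.624424; P₁ averages over all N: 2.624424 / 7 = 0.3749.

0.3749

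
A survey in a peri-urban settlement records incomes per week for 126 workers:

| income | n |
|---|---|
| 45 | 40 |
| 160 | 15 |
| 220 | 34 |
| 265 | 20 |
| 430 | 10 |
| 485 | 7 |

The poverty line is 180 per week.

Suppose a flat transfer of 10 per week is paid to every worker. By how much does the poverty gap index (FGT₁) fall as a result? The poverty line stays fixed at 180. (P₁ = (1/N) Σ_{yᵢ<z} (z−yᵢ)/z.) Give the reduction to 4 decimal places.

0.0243

Before: below the line — 40×45, 15×160; poverty gap index (FGT₁) = 0.251323.
After the 10 transfer: below the line — 40×55, 15×170; poverty gap index (FGT₁) = 0.227072.
Reduction = 0.251323 − 0.227072 = 0.0243.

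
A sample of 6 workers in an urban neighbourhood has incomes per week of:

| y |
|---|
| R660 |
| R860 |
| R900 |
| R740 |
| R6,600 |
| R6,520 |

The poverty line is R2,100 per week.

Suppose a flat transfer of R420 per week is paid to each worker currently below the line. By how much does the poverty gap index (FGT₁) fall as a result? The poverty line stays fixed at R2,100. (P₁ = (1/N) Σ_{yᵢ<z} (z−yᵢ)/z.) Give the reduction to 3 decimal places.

0.133

Before: below the line — R660, R740, R860, R900; poverty gap index (FGT₁) = 0.41587.
After the R420 transfer: below the line — R1,080, R1,160, R1,280, R1,320; poverty gap index (FGT₁) = 0.28254.
Reduction = 0.41587 − 0.28254 = 0.133.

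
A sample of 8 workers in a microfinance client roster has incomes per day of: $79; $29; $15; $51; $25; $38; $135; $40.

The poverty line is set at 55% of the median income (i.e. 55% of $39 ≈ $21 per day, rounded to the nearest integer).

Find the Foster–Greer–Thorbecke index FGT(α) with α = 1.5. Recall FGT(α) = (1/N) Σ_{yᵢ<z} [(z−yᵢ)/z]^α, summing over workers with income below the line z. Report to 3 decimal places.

Incomes under z: $15 (q = 1 of N = 8).
Shortfall ratios: (21−15)/21 = 0.2857.
Raised to α = 1.5: 0.15272.
Sum = 0.152721; FGT(1.5) = 0.152721 / 8 = 0.019.

0.019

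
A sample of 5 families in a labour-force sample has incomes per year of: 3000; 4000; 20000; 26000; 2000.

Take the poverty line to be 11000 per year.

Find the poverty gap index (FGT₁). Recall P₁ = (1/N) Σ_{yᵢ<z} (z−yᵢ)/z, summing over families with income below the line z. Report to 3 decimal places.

Below z: 2000, 3000, 4000 (q = 3 of N = 5).
Normalized shortfalls: (11000−2000)/11000 = 0.8182; (11000−3000)/11000 = 0.7273; (11000−4000)/11000 = 0.6364.
Sum of shortfalls = 2.181818; P₁ averages over all N: 2.181818 / 5 = 0.436.

0.436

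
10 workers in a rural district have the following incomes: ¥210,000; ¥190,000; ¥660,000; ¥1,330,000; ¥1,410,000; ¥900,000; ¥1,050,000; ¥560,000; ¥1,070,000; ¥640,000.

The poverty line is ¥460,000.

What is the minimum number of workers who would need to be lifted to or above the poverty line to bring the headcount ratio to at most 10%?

1

2 of the 10 workers are poor, so H = 2/10 = 0.200.
A headcount ratio of at most 10% allows at most ⌊0.10 × 10⌋ = 1 poor workers.
So at least 2 − 1 = 1 must be lifted.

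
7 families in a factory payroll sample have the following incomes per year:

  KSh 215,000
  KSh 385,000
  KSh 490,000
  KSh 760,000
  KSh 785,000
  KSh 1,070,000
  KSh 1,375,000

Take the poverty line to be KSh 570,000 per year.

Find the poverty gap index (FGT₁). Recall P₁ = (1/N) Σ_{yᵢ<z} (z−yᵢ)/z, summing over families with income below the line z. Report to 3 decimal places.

0.155

Below the line: KSh 215,000, KSh 385,000, KSh 490,000 (q = 3 of N = 7).
Shortfall ratios: (570000−215000)/570000 = 0.6228; (570000−385000)/570000 = 0.3246; (570000−490000)/570000 = 0.1404.
Σ = 1.087719. Dividing by the full population N = 7 gives P₁ = 0.155.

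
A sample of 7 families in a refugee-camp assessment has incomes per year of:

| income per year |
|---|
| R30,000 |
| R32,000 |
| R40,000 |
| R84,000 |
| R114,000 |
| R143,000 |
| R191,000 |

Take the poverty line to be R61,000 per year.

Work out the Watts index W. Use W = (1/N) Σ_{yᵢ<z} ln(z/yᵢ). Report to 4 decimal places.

0.2538

Below z: R30,000, R32,000, R40,000 (q = 3 of N = 7).
ln(z/y) terms: ln(61000/30000) = 0.7097; ln(61000/32000) = 0.6451; ln(61000/40000) = 0.4220.
W = 1.776809 / 7 = 0.2538.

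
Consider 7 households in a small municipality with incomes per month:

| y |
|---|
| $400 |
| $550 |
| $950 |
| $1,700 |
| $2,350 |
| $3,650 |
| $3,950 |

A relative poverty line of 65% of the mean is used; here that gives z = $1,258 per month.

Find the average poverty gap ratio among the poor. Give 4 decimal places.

0.4966

Below z: $400, $550, $950 (q = 3 of N = 7).
Shortfall ratios (z−y)/z: 0.6820, 0.5628, 0.2448; sum = 1.489666.
I averages over the q = 3 poor units only: 1.489666 / 3 = 0.4966.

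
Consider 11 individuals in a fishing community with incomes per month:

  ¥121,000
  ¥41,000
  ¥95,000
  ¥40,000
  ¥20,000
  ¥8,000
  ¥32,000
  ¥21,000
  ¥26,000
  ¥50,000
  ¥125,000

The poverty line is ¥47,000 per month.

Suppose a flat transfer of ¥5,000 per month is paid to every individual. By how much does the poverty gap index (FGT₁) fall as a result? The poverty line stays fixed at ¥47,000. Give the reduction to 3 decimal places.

Before: below the line — ¥8,000, ¥20,000, ¥21,000, ¥26,000, ¥32,000, ¥40,000, ¥41,000; poverty gap index (FGT₁) = 0.27273.
After the ¥5,000 transfer: below the line — ¥13,000, ¥25,000, ¥26,000, ¥31,000, ¥37,000, ¥45,000, ¥46,000; poverty gap index (FGT₁) = 0.20503.
Reduction = 0.27273 − 0.20503 = 0.068.

0.068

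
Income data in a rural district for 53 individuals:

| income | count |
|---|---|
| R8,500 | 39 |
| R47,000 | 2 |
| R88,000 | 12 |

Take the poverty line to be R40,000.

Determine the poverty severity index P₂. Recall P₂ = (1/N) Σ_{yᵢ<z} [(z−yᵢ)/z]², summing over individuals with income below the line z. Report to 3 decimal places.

0.456

Below the line: 39×R8,500 (q = 39 of N = 53).
Normalized shortfalls: (40000−8500)/40000 = 0.7875 (×39).
Squared: 0.6202 (×39).
Sum = 24.186094; P₂ = 24.186094 / 53 = 0.456.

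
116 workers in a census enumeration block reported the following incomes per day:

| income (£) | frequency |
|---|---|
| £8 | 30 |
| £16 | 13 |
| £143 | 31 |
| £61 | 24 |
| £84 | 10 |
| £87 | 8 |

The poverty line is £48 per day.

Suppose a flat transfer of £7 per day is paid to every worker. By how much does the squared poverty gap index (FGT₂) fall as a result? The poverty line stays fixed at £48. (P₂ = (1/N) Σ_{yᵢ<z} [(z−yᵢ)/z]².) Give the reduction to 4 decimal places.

0.0768

Before: below the line — 30×£8, 13×£16; squared poverty gap index (FGT₂) = 0.229406.
After the £7 transfer: below the line — 30×£15, 13×£23; squared poverty gap index (FGT₂) = 0.152639.
Reduction = 0.229406 − 0.152639 = 0.0768.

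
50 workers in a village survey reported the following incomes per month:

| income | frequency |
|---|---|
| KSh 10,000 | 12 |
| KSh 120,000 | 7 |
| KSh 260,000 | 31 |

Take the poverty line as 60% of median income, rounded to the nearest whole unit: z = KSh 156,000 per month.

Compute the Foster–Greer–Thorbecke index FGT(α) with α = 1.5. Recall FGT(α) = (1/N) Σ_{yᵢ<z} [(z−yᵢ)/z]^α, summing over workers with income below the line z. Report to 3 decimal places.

Incomes under z: 12×KSh 10,000, 7×KSh 120,000 (q = 19 of N = 50).
Normalized shortfalls: (156000−10000)/156000 = 0.9359 (×12); (156000−120000)/156000 = 0.2308 (×7).
Raised to α = 1.5: 0.90540 (×12); 0.11086 (×7).
Sum = 11.640853; FGT(1.5) = 11.640853 / 50 = 0.233.

0.233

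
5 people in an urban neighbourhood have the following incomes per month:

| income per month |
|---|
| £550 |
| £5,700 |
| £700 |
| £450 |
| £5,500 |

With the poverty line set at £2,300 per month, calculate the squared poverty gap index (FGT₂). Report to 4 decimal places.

0.3420

Poor units: £450, £550, £700 (q = 3 of N = 5).
Relative gaps: (2300−450)/2300 = 0.8043; (2300−550)/2300 = 0.7609; (2300−700)/2300 = 0.6957.
Squared: 0.6470; 0.5789; 0.4839.
Sum = 1.709830; P₂ = 1.709830 / 5 = 0.3420.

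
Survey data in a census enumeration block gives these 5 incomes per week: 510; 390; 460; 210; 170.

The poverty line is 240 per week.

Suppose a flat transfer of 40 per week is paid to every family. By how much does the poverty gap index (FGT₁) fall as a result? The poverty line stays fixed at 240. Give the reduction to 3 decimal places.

0.058

Before: below the line — 170, 210; poverty gap index (FGT₁) = 0.08333.
After the 40 transfer: below the line — 210; poverty gap index (FGT₁) = 0.02500.
Reduction = 0.08333 − 0.02500 = 0.058.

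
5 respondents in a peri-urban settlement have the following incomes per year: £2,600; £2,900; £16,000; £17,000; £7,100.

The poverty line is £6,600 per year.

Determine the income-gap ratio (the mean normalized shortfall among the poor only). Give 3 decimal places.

0.583

Below the line: £2,600, £2,900 (q = 2 of N = 5).
Relative gaps: 0.6061, 0.5606; sum = 1.166667.
I averages over the q = 2 poor units only: 1.166667 / 2 = 0.583.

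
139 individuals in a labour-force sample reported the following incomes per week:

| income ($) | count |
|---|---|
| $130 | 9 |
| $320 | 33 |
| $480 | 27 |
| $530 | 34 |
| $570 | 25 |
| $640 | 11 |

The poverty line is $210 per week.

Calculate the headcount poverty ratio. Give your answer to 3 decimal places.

0.065

9 of the 139 individuals have income below $210.
H = 9/139 = 0.065.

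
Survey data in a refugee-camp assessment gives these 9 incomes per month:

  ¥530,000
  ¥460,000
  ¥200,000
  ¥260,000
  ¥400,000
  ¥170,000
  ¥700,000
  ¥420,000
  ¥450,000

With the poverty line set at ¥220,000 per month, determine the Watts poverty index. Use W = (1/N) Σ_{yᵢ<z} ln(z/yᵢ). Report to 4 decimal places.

0.0392

Below the line: ¥170,000, ¥200,000 (q = 2 of N = 9).
Log shortfalls: ln(220000/170000) = 0.2578; ln(220000/200000) = 0.0953.
W = 0.353139 / 9 = 0.0392.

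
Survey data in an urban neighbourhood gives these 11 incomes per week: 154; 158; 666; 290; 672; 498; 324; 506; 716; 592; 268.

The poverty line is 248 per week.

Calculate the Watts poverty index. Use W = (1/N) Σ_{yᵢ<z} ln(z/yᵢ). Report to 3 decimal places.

Incomes under z: 154, 158 (q = 2 of N = 11).
Log shortfalls: ln(248/154) = 0.4765; ln(248/158) = 0.4508.
W = 0.927310 / 11 = 0.084.

0.084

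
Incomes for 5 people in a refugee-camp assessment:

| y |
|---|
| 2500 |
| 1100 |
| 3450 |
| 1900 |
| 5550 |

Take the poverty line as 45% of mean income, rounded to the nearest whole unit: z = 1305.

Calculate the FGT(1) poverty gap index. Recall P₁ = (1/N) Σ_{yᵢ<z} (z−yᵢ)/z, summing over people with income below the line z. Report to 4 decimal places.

Poor units: 1100 (q = 1 of N = 5).
Gap ratios (z−y)/z: (1305−1100)/1305 = 0.1571.
Sum of shortfalls = 0.157088; P₁ averages over all N: 0.157088 / 5 = 0.0314.

0.0314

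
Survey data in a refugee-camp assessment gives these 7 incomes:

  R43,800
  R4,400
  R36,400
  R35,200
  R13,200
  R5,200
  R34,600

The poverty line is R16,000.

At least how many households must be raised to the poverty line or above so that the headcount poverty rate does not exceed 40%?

Currently q = 3 of N = 7 are below the line (H = 0.429).
A headcount ratio of at most 40% allows at most ⌊0.40 × 7⌋ = 2 poor households.
So at least 3 − 2 = 1 must be lifted.

1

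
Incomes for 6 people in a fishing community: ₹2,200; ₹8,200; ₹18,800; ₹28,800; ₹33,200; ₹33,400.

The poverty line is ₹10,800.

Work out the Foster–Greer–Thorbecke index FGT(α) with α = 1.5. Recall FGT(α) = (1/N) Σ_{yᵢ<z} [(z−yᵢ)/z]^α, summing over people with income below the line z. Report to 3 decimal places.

0.138

Poor units: ₹2,200, ₹8,200 (q = 2 of N = 6).
Gap ratios (z−y)/z: (10800−2200)/10800 = 0.7963; (10800−8200)/10800 = 0.2407.
Raised to α = 1.5: 0.71058; 0.11812.
Sum = 0.828699; FGT(1.5) = 0.828699 / 6 = 0.138.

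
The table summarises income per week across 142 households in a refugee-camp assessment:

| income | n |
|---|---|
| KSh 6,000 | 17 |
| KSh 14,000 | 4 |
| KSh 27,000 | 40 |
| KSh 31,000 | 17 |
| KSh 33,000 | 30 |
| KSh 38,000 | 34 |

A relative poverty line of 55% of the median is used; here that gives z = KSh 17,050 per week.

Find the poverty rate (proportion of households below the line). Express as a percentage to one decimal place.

14.8%

21 of the 142 households have income below KSh 17,050.
H = 21/142 = 14.8%.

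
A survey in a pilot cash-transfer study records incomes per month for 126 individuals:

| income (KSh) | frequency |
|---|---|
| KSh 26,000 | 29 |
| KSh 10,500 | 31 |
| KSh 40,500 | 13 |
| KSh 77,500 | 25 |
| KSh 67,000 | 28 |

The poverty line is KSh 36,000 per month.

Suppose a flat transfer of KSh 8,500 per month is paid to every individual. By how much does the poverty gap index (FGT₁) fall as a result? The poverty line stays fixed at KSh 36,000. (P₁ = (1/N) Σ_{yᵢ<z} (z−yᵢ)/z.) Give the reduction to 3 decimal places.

Before: below the line — 31×KSh 10,500, 29×KSh 26,000; poverty gap index (FGT₁) = 0.23821.
After the KSh 8,500 transfer: below the line — 31×KSh 19,000, 29×KSh 34,500; poverty gap index (FGT₁) = 0.12577.
Reduction = 0.23821 − 0.12577 = 0.112.

0.112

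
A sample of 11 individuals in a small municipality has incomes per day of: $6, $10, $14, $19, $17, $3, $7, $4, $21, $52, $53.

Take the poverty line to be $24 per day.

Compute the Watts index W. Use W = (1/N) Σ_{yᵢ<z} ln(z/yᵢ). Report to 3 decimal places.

0.783

Poor units: $3, $4, $6, $7, $10, $14, $17, $19, $21 (q = 9 of N = 11).
ln(z/y) terms: ln(24/3) = 2.0794; ln(24/4) = 1.7918; ln(24/6) = 1.3863; ln(24/7) = 1.2321; ln(24/10) = 0.8755; ln(24/14) = 0.5390; ln(24/17) = 0.3448; ln(24/19) = 0.2336; ln(24/21) = 0.1335.
W = 8.616091 / 11 = 0.783.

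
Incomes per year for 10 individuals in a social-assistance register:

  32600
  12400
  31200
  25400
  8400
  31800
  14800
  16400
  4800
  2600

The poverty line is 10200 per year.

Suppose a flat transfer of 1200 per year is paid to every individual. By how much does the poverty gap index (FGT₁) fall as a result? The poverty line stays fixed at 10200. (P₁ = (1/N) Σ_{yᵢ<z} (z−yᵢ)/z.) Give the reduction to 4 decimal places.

Before: below the line — 2600, 4800, 8400; poverty gap index (FGT₁) = 0.145098.
After the 1200 transfer: below the line — 3800, 6000, 9600; poverty gap index (FGT₁) = 0.109804.
Reduction = 0.145098 − 0.109804 = 0.0353.

0.0353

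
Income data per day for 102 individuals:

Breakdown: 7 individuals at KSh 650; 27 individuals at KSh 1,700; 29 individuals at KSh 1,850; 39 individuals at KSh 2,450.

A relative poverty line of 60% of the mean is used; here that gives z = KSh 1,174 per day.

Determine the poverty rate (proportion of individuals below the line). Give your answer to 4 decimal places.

7 of the 102 individuals have income below KSh 1,174.
H = 7/102 = 0.0686.

0.0686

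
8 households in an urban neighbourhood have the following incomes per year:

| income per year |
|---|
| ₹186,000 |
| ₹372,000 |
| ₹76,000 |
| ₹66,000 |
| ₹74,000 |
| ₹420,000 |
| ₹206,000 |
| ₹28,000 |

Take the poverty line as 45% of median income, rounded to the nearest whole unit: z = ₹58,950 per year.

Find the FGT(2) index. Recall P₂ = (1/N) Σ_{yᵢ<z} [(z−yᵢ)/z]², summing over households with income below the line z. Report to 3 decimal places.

0.034

Below the line: ₹28,000 (q = 1 of N = 8).
Normalized shortfalls: (58950−28000)/58950 = 0.5250.
Squared: 0.2756.
Sum = 0.275647; P₂ = 0.275647 / 8 = 0.034.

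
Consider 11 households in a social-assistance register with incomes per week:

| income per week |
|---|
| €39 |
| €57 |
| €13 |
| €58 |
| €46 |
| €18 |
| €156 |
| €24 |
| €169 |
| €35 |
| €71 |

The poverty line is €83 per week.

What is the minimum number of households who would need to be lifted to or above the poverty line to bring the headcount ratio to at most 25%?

Currently q = 9 of N = 11 are below the line (H = 0.818).
A headcount ratio of at most 25% allows at most ⌊0.25 × 11⌋ = 2 poor households.
So at least 9 − 2 = 7 must be lifted.

7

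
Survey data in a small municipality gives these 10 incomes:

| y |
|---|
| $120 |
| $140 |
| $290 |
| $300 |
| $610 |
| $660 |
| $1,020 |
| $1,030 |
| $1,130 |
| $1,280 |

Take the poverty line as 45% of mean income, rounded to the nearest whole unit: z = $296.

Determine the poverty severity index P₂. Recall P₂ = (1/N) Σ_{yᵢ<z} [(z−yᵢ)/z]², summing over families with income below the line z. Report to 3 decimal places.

Poor units: $120, $140, $290 (q = 3 of N = 10).
Shortfall ratios: (296−120)/296 = 0.5946; (296−140)/296 = 0.5270; (296−290)/296 = 0.0203.
Squared: 0.3535; 0.2778; 0.0004.
Sum = 0.631711; P₂ = 0.631711 / 10 = 0.063.

0.063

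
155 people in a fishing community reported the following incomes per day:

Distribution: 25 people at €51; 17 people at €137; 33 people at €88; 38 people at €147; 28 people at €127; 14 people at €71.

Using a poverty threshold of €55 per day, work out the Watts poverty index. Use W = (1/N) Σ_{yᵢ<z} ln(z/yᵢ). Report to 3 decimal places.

Incomes under z: 25×€51 (q = 25 of N = 155).
ln(z/y) terms: ln(55/51) = 0.0755 (×25).
W = 1.887689 / 155 = 0.012.

0.012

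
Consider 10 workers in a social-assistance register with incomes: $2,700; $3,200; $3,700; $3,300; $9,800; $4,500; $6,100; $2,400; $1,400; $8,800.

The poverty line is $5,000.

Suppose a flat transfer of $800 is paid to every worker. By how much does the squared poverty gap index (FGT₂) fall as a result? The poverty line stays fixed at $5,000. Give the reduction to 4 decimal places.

0.0708

Before: below the line — $1,400, $2,400, $2,700, $3,200, $3,300, $3,700, $4,500; squared poverty gap index (FGT₂) = 0.132320.
After the $800 transfer: below the line — $2,200, $3,200, $3,500, $4,000, $4,100, $4,500; squared poverty gap index (FGT₂) = 0.061560.
Reduction = 0.132320 − 0.061560 = 0.0708.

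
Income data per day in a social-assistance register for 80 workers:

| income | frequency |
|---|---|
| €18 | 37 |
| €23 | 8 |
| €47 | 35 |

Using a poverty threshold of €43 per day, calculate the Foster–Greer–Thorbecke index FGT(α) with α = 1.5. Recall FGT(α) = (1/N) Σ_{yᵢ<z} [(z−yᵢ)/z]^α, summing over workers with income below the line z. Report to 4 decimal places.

0.2368

Below z: 37×€18, 8×€23 (q = 45 of N = 80).
Relative gaps: (43−18)/43 = 0.5814 (×37); (43−23)/43 = 0.4651 (×8).
Raised to α = 1.5: 0.44331 (×37); 0.31721 (×8).
Sum = 18.940116; FGT(1.5) = 18.940116 / 80 = 0.2368.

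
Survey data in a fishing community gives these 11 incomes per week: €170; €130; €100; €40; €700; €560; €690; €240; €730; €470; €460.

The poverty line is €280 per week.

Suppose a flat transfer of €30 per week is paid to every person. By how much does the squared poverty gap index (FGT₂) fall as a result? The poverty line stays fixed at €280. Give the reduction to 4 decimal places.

Before: below the line — €40, €100, €130, €170, €240; squared poverty gap index (FGT₂) = 0.146336.
After the €30 transfer: below the line — €70, €130, €160, €200, €270; squared poverty gap index (FGT₂) = 0.101461.
Reduction = 0.146336 − 0.101461 = 0.0449.

0.0449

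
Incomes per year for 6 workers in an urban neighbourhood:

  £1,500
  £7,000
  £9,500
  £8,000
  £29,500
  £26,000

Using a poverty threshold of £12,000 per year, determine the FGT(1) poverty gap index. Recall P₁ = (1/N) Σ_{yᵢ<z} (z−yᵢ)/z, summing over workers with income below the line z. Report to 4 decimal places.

Below the line: £1,500, £7,000, £8,000, £9,500 (q = 4 of N = 6).
Normalized shortfalls: (12000−1500)/12000 = 0.8750; (12000−7000)/12000 = 0.4167; (12000−8000)/12000 = 0.3333; (12000−9500)/12000 = 0.2083.
Sum of shortfalls = 1.833333; P₁ averages over all N: 1.833333 / 6 = 0.3056.

0.3056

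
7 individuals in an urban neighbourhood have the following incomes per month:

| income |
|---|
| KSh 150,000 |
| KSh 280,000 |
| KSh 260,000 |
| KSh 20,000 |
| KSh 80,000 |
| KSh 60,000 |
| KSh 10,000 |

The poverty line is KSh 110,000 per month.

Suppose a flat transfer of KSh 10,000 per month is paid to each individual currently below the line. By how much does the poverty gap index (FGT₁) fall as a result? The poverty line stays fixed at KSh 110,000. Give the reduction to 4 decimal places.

Before: below the line — KSh 10,000, KSh 20,000, KSh 60,000, KSh 80,000; poverty gap index (FGT₁) = 0.350649.
After the KSh 10,000 transfer: below the line — KSh 20,000, KSh 30,000, KSh 70,000, KSh 90,000; poverty gap index (FGT₁) = 0.298701.
Reduction = 0.350649 − 0.298701 = 0.0519.

0.0519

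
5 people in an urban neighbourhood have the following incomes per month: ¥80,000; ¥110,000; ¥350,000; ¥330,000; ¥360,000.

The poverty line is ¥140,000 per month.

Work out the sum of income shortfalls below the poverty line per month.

¥90,000

Poor units: ¥80,000, ¥110,000 (q = 2 of N = 5).
Individual gaps: 140000−80000 = 60000; 140000−110000 = 30000.
Aggregate gap = ¥90,000.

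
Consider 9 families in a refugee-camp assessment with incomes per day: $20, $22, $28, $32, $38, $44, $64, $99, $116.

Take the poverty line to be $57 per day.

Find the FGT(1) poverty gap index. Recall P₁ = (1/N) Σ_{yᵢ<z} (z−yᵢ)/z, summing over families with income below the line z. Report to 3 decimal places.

0.308

Below z: $20, $22, $28, $32, $38, $44 (q = 6 of N = 9).
Relative gaps: (57−20)/57 = 0.6491; (57−22)/57 = 0.6140; (57−28)/57 = 0.5088; (57−32)/57 = 0.4386; (57−38)/57 = 0.3333; (57−44)/57 = 0.2281.
Sum of shortfalls = 2.771930; P₁ averages over all N: 2.771930 / 9 = 0.308.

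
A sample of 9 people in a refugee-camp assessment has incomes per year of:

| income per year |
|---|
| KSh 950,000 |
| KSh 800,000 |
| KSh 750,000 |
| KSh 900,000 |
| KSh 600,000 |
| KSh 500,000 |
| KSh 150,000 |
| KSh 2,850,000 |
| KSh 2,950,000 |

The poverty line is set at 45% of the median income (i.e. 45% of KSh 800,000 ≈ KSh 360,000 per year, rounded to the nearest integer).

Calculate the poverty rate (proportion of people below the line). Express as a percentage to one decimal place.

1 of the 9 people have income below KSh 360,000.
H = 1/9 = 11.1%.

11.1%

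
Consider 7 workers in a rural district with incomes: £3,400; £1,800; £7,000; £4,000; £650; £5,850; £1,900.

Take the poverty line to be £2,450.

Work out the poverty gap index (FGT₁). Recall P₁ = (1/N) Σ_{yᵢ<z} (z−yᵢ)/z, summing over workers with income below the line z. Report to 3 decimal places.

0.175

Below the line: £650, £1,800, £1,900 (q = 3 of N = 7).
Relative gaps: (2450−650)/2450 = 0.7347; (2450−1800)/2450 = 0.2653; (2450−1900)/2450 = 0.2245.
Sum of shortfalls = 1.224490; P₁ averages over all N: 1.224490 / 7 = 0.175.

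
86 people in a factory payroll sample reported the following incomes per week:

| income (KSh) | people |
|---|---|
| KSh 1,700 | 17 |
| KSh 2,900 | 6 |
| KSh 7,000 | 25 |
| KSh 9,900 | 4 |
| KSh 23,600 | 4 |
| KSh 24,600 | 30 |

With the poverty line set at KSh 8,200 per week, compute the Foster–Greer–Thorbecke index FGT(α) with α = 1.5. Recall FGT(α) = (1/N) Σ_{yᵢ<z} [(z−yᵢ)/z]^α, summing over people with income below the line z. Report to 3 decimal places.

Below z: 17×KSh 1,700, 6×KSh 2,900, 25×KSh 7,000 (q = 48 of N = 86).
Relative gaps: (8200−1700)/8200 = 0.7927 (×17); (8200−2900)/8200 = 0.6463 (×6); (8200−7000)/8200 = 0.1463 (×25).
Raised to α = 1.5: 0.70575 (×17); 0.51963 (×6); 0.05598 (×25).
Sum = 16.515035; FGT(1.5) = 16.515035 / 86 = 0.192.

0.192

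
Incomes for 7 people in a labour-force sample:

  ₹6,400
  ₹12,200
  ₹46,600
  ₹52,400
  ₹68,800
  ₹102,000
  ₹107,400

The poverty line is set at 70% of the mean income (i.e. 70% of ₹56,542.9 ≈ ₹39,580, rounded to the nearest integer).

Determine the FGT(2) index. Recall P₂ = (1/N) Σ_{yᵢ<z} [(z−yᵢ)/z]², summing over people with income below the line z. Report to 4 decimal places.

Poor units: ₹6,400, ₹12,200 (q = 2 of N = 7).
Normalized shortfalls: (39580−6400)/39580 = 0.8383; (39580−12200)/39580 = 0.6918.
Squared: 0.7028; 0.4785.
Sum = 1.181287; P₂ = 1.181287 / 7 = 0.1688.

0.1688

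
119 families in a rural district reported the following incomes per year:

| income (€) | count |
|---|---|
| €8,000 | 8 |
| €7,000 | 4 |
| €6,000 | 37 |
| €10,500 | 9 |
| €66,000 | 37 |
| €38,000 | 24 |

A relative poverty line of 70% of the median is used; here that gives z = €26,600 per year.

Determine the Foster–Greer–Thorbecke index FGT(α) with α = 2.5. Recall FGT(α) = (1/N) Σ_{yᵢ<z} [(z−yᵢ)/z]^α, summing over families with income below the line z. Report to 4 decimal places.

Poor units: 37×€6,000, 4×€7,000, 8×€8,000, 9×€10,500 (q = 58 of N = 119).
Normalized shortfalls: (26600−6000)/26600 = 0.7744 (×37); (26600−7000)/26600 = 0.7368 (×4); (26600−8000)/26600 = 0.6992 (×8); (26600−10500)/26600 = 0.6053 (×9).
Raised to α = 2.5: 0.52779 (×37); 0.46605 (×4); 0.40886 (×8); 0.28501 (×9).
Sum = 27.228572; FGT(2.5) = 27.228572 / 119 = 0.2288.

0.2288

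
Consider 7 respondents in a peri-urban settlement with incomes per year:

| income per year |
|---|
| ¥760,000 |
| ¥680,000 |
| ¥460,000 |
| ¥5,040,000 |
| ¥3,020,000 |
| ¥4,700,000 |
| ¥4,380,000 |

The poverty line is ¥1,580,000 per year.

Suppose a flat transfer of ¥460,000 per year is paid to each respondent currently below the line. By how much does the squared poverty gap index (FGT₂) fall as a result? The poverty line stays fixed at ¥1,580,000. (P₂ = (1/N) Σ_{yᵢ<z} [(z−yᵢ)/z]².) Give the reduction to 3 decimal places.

Before: below the line — ¥460,000, ¥680,000, ¥760,000; squared poverty gap index (FGT₂) = 0.15661.
After the ¥460,000 transfer: below the line — ¥920,000, ¥1,140,000, ¥1,220,000; squared poverty gap index (FGT₂) = 0.04342.
Reduction = 0.15661 − 0.04342 = 0.113.

0.113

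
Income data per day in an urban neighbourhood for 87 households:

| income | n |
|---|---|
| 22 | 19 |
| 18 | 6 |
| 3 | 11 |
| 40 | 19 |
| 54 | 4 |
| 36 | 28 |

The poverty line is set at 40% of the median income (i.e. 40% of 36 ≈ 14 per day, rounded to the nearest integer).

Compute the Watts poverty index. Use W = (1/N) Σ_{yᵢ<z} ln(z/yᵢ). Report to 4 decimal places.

Below the line: 11×3 (q = 11 of N = 87).
ln(z/y) terms: ln(14/3) = 1.5404 (×11).
W = 16.944895 / 87 = 0.1948.

0.1948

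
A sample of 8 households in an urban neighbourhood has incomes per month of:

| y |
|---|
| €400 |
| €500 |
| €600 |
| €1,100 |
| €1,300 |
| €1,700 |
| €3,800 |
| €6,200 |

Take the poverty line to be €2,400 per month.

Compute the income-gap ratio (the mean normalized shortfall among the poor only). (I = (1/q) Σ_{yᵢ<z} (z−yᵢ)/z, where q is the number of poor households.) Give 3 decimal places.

0.611

Below the line: €400, €500, €600, €1,100, €1,300, €1,700 (q = 6 of N = 8).
Shortfall ratios (z−y)/z: 0.8333, 0.7917, 0.7500, 0.5417, 0.4583, 0.2917; sum = 3.666667.
The income-gap ratio divides by q (the poor only): 3.666667 / 6 = 0.611.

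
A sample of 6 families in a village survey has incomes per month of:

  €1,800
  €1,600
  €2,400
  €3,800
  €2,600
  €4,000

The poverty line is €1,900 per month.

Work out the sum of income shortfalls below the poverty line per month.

Incomes under z: €1,600, €1,800 (q = 2 of N = 6).
Individual gaps: 1900−1600 = 300; 1900−1800 = 100.
Aggregate gap = €400.

€400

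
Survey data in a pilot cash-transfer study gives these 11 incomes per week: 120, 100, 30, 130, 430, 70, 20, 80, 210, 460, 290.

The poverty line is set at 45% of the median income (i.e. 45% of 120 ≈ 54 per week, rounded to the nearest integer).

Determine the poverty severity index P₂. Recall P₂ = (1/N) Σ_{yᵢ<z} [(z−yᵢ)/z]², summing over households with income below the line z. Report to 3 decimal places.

Below the line: 20, 30 (q = 2 of N = 11).
Gap ratios (z−y)/z: (54−20)/54 = 0.6296; (54−30)/54 = 0.4444.
Squared: 0.3964; 0.1975.
Sum = 0.593964; P₂ = 0.593964 / 11 = 0.054.

0.054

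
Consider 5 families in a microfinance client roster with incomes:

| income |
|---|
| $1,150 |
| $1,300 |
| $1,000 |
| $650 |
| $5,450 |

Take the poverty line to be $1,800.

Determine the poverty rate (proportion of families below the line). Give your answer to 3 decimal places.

4 of the 5 families have income below $1,800.
H = 4/5 = 0.800.

0.800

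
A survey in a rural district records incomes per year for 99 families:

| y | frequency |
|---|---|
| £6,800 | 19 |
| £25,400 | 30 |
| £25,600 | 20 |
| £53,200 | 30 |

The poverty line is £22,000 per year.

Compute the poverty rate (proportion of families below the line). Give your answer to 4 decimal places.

19 of the 99 families have income below £22,000.
H = 19/99 = 0.1919.

0.1919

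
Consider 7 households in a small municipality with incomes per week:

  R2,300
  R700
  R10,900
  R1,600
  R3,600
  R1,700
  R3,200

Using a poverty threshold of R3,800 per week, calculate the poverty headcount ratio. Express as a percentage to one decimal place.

6 of the 7 households have income below R3,800.
H = 6/7 = 85.7%.

85.7%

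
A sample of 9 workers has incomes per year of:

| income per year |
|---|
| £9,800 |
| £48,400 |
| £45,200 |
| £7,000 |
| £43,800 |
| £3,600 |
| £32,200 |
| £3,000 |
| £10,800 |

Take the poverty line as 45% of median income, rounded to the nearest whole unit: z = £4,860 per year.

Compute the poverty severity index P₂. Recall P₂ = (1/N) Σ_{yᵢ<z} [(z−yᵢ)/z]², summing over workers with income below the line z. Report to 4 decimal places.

0.0237

Below z: £3,000, £3,600 (q = 2 of N = 9).
Relative gaps: (4860−3000)/4860 = 0.3827; (4860−3600)/4860 = 0.2593.
Squared: 0.1465; 0.0672.
Sum = 0.213687; P₂ = 0.213687 / 9 = 0.0237.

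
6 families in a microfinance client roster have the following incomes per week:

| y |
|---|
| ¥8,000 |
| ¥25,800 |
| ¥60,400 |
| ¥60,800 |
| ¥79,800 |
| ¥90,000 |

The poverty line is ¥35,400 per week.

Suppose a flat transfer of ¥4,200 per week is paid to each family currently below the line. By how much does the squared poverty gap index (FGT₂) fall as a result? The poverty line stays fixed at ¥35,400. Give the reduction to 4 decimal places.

0.0366

Before: below the line — ¥8,000, ¥25,800; squared poverty gap index (FGT₂) = 0.112106.
After the ¥4,200 transfer: below the line — ¥12,200, ¥30,000; squared poverty gap index (FGT₂) = 0.075463.
Reduction = 0.112106 − 0.075463 = 0.0366.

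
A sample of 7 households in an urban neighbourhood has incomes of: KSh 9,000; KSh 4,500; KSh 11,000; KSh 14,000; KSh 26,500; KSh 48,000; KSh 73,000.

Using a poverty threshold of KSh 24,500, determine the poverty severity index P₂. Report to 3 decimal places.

0.222

Poor units: KSh 4,500, KSh 9,000, KSh 11,000, KSh 14,000 (q = 4 of N = 7).
Relative gaps: (24500−4500)/24500 = 0.8163; (24500−9000)/24500 = 0.6327; (24500−11000)/24500 = 0.5510; (24500−14000)/24500 = 0.4286.
Squared: 0.6664; 0.4002; 0.3036; 0.1837.
Sum = 1.553936; P₂ = 1.553936 / 7 = 0.222.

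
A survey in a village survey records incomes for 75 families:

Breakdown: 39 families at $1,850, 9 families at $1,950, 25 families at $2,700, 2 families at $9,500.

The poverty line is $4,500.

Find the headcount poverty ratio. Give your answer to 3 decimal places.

73 of the 75 families have income below $4,500.
H = 73/75 = 0.973.

0.973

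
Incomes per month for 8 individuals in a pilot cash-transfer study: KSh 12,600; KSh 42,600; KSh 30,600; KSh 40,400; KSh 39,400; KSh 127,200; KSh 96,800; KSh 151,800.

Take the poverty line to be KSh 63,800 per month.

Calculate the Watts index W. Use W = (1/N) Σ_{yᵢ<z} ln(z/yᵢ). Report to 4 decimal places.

Below z: KSh 12,600, KSh 30,600, KSh 39,400, KSh 40,400, KSh 42,600 (q = 5 of N = 8).
Log gaps: ln(63800/12600) = 1.6221; ln(63800/30600) = 0.7348; ln(63800/39400) = 0.4820; ln(63800/40400) = 0.4569; ln(63800/42600) = 0.4039.
W = 3.699619 / 8 = 0.4625.

0.4625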